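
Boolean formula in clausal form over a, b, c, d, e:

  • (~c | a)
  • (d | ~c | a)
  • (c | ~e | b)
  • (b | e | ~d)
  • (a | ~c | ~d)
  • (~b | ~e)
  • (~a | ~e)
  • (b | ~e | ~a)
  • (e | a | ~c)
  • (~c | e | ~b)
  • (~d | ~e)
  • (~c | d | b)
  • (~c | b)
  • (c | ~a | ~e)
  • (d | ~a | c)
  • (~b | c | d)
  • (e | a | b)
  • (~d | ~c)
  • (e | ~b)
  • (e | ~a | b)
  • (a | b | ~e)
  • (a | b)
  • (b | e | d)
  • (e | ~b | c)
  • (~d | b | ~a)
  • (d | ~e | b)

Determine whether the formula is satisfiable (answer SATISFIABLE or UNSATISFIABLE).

UNSATISFIABLE

b = True:
  propagation gives e=False; an empty clause results — contradiction.
b = False:
  propagation gives c=False, e=False, d=False; an empty clause results — contradiction.
Every branch closes, so no satisfying assignment exists.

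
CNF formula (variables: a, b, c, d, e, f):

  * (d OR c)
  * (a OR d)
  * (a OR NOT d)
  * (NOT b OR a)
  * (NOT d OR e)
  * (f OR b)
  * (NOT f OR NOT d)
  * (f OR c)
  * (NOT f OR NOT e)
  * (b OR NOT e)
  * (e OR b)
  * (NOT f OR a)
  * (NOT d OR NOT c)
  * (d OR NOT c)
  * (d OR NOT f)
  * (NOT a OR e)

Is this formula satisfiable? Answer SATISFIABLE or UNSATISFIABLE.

UNSATISFIABLE

d = True:
  propagation gives a=True, e=True, f=False, b=True; an empty clause results — contradiction.
d = False:
  propagation gives c=True; an empty clause results — contradiction.
Every branch closes, so no satisfying assignment exists.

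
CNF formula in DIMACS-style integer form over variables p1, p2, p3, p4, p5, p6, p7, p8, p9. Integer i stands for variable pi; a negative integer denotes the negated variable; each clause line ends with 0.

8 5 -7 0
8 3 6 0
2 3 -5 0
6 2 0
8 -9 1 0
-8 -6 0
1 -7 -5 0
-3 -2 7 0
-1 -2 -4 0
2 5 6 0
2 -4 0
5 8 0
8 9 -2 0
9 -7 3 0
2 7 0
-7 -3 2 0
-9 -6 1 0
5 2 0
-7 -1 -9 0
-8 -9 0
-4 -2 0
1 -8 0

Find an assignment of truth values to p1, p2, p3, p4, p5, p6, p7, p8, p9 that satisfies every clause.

p1=True, p2=True, p3=True, p4=False, p5=True, p6=False, p7=True, p8=True, p9=False

Pure literal: p4 appears only negated; assign p4 = False.
Try p1 = True.
Set p2 = True and propagate.
For the remaining variables, p3 = True, p5 = True, p6 = False, p7 = True, p8 = True, p9 = False works.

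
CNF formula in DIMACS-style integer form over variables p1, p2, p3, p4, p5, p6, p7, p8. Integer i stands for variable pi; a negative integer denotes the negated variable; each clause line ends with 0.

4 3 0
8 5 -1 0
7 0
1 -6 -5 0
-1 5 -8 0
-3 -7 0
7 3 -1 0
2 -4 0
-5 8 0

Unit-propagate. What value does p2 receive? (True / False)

Unit clause (p7) sets p7 = True.
From (~p7 | ~p3) and p7 = True: p3 = False.
(p3 | p4) with p3 = False leaves only p4, so p4 = True.
In (p2 | ~p4), ~p4 is now false; p2 must hold, so p2 = True.

True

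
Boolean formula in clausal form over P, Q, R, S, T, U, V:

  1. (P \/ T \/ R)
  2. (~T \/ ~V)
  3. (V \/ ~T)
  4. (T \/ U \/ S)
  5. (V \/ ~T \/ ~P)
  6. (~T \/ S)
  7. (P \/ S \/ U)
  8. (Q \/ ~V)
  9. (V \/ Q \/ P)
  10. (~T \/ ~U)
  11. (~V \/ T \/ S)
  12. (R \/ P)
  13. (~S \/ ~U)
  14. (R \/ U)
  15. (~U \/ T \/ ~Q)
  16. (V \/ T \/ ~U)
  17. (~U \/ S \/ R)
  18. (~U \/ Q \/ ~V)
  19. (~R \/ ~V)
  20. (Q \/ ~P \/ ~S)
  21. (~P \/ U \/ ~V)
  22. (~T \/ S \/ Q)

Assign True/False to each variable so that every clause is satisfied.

P=1  Q=1  R=1  S=1  T=0  U=0  V=0

Check each clause:
  1. (T \/ P \/ R) — P is true.
  2. (~T \/ ~V) — ~V is true.
  3. (V \/ ~T) — ~T is true.
  4. (S \/ T \/ U) — S is true.
  5. (V \/ ~P \/ ~T) — ~T is true.
  6. (S \/ ~T) — ~T is true.
  7. (P \/ S \/ U) — P is true.
  8. (Q \/ ~V) — ~V is true.
  9. (Q \/ P \/ V) — P is true.
  10. (~T \/ ~U) — ~U is true.
  11. (S \/ T \/ ~V) — ~V is true.
  12. (P \/ R) — P is true.
  13. (~S \/ ~U) — ~U is true.
  14. (R \/ U) — R is true.
  15. (~U \/ T \/ ~Q) — ~U is true.
  16. (V \/ ~U \/ T) — ~U is true.
  17. (S \/ R \/ ~U) — ~U is true.
  18. (Q \/ ~U \/ ~V) — ~V is true.
  19. (~V \/ ~R) — ~V is true.
  20. (Q \/ ~S \/ ~P) — Q is true.
  21. (~P \/ U \/ ~V) — ~V is true.
  22. (S \/ ~T \/ Q) — Q is true.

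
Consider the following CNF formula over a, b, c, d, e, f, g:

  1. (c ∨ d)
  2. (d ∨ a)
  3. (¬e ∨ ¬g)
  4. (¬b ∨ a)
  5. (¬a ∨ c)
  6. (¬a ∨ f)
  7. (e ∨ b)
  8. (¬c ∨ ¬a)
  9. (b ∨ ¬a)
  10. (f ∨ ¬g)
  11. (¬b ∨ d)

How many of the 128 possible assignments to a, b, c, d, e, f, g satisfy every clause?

The models are:
  a=F b=F c=F d=T e=T f=F g=F
  a=F b=F c=F d=T e=T f=T g=F
  a=F b=F c=T d=T e=T f=F g=F
  a=F b=F c=T d=T e=T f=T g=F
That's 4 in total.

4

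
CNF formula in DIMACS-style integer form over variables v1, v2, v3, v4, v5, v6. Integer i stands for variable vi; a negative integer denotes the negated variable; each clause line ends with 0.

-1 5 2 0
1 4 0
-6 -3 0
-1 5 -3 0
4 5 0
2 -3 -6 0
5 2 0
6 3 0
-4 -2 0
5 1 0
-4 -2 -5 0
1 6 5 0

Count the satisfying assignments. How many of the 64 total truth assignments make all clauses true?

8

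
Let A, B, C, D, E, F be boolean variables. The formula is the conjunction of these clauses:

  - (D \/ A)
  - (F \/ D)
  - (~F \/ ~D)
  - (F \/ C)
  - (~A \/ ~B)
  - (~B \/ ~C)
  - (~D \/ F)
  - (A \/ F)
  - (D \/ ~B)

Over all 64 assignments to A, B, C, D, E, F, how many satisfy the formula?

4

The models are:
  A=T B=F C=F D=F E=F F=T
  A=T B=F C=F D=F E=T F=T
  A=T B=F C=T D=F E=F F=T
  A=T B=F C=T D=F E=T F=T
Count: 4.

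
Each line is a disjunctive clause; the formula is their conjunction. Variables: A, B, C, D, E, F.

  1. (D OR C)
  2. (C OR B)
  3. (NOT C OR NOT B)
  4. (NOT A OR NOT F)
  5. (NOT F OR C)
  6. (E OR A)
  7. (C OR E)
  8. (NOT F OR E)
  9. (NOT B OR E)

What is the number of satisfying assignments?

Case analysis on C and E:
  C=1, E=1: D free; 3 ways for (A,B,F) × 2^1 = 6.
  C=1, E=0: remaining (A,B,D,F) ∈ {(1,0,0,0); (1,0,1,0)} — 2.
  C=0, E=1: remaining (A,B,D,F) ∈ {(0,1,1,0); (1,1,1,0)} — 2.
  C=0, E=0: a clause becomes empty — 0.
Total: 6 + 2 + 2 + 0 = 10.

10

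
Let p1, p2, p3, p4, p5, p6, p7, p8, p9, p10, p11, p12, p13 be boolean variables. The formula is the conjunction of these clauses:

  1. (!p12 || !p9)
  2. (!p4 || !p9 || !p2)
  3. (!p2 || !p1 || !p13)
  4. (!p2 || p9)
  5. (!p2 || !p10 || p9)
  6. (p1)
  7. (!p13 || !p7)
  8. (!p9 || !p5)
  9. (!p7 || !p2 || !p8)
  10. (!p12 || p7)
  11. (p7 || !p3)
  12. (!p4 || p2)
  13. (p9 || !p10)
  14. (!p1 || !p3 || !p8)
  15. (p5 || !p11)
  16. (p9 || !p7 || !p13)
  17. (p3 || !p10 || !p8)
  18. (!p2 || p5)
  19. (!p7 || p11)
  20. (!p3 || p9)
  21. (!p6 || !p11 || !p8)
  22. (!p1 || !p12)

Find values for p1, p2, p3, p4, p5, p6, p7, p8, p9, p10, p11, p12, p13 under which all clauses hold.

p1=True, p2=False, p3=False, p4=False, p5=True, p6=True, p7=False, p8=False, p9=False, p10=False, p11=True, p12=False, p13=True

(p1) is a unit clause, so p1 = True.
The clause (!p12) is unit: p12 must be False.
Pure literal: p4 appears only negated; assign p4 = False.
p8 occurs only negated in the remaining clauses — set p8 = False.
Try p2 = False.
Branch on p3: take p3 = False.
For the remaining variables, p5 = True, p6 = True, p7 = False, p9 = False, p10 = False, p11 = True, p13 = True works.
Check each clause:
  1. (!p9 || !p12) — !p12 is true.
  2. (!p2 || !p4 || !p9) — !p4 is true.
  3. (!p2 || !p1 || !p13) — !p2 is true.
  4. (p9 || !p2) — !p2 is true.
  5. (p9 || !p10 || !p2) — !p10 is true.
  6. (p1) — p1 is true.
  7. (!p7 || !p13) — !p7 is true.
  8. (!p9 || !p5) — !p9 is true.
  9. (!p2 || !p8 || !p7) — !p8 is true.
  10. (p7 || !p12) — !p12 is true.
  11. (!p3 || p7) — !p3 is true.
  12. (!p4 || p2) — !p4 is true.
  13. (!p10 || p9) — !p10 is true.
  14. (!p8 || !p3 || !p1) — !p8 is true.
  15. (!p11 || p5) — p5 is true.
  16. (p9 || !p13 || !p7) — !p7 is true.
  17. (!p10 || !p8 || p3) — !p8 is true.
  18. (!p2 || p5) — p5 is true.
  19. (p11 || !p7) — !p7 is true.
  20. (!p3 || p9) — !p3 is true.
  21. (!p8 || !p11 || !p6) — !p8 is true.
  22. (!p1 || !p12) — !p12 is true.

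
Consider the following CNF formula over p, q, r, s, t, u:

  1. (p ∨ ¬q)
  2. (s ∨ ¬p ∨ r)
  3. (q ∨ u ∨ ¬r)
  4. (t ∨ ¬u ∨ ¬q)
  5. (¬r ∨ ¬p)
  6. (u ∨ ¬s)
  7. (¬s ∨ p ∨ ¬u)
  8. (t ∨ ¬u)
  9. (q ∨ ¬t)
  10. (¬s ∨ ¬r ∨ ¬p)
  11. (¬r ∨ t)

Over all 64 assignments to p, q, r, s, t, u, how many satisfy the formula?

2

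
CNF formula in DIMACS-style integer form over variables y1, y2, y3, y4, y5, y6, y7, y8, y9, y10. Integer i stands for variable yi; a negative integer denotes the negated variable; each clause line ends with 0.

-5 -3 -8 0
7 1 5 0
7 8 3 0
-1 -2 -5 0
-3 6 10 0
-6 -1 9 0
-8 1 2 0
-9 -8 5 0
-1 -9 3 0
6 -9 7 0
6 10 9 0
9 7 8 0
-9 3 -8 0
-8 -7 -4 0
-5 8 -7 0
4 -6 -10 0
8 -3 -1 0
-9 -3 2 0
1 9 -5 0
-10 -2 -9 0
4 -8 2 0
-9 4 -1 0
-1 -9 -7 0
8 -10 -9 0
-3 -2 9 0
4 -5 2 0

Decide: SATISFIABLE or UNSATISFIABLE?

SATISFIABLE

Set y1 = True and propagate.
For the remaining variables, y2 = True, y3 = False, y4 = True, y5 = False, y6 = False, y7 = True, y8 = False, y9 = False, y10 = True works.
So y1=T  y2=T  y3=F  y4=T  y5=F  y6=F  y7=T  y8=F  y9=F  y10=T is a satisfying assignment.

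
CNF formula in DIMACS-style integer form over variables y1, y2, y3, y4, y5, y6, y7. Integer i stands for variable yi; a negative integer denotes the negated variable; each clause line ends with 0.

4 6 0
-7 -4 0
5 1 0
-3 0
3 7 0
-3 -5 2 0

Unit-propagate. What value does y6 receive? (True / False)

Unit clause (~y3) sets y3 = False.
In (y3 | y7), y3 is now false; y7 must hold, so y7 = True.
From (~y7 | ~y4) and y7 = True: y4 = False.
(y6 | y4) with y4 = False leaves only y6, so y6 = True.

True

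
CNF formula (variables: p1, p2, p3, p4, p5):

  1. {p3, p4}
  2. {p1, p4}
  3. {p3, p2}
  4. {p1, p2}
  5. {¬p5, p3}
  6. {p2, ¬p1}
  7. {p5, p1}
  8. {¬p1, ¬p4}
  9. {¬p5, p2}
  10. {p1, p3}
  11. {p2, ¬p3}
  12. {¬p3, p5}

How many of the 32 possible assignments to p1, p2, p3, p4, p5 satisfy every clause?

Satisfying assignments:
  p1=0 p2=1 p3=1 p4=1 p5=1
  p1=1 p2=1 p3=1 p4=0 p5=1
Count: 2.

2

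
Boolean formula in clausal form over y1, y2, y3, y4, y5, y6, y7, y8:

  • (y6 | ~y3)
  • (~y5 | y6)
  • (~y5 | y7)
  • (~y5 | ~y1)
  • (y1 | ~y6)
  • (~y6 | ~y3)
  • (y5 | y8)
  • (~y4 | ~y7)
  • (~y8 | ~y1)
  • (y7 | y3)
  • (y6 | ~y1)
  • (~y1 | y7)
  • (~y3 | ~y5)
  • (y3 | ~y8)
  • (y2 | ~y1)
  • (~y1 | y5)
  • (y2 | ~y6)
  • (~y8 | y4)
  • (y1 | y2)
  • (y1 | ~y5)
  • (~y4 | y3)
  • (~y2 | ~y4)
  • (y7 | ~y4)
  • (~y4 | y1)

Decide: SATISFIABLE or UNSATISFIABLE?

y1 = True:
  propagation gives y5=False; an empty clause results — contradiction.
y1 = False:
  propagation gives y6=False, y3=False, y5=False, y8=True; an empty clause results — contradiction.
Every branch closes, so no satisfying assignment exists.

UNSATISFIABLE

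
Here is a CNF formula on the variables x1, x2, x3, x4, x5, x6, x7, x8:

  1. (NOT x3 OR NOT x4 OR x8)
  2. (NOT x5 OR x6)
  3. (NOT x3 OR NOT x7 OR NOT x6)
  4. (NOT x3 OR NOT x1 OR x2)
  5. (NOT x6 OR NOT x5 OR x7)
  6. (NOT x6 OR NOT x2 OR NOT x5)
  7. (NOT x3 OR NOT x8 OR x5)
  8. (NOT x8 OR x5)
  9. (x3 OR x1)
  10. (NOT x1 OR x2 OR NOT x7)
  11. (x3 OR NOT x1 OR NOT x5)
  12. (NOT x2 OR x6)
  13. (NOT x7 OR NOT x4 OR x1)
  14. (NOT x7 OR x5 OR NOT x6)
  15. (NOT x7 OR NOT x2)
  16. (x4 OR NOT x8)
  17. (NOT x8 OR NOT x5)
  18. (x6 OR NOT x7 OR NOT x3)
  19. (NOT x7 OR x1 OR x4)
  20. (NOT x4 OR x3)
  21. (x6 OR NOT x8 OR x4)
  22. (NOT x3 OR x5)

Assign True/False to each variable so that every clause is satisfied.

x1=1, x2=1, x3=0, x4=0, x5=0, x6=1, x7=0, x8=0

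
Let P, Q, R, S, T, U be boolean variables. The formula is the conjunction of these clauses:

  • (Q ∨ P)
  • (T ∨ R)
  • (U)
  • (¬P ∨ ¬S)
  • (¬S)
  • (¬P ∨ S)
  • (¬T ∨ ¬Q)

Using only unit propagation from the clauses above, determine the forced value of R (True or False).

True

Unit clause (U) sets U = True.
Unit clause (¬S) sets S = False.
From (S ∨ ¬P) and S = False: P = False.
(P ∨ Q) with P = False leaves only Q, so Q = True.
(¬Q ∨ ¬T): since Q = True, the clause reduces to (¬T). T = False.
From (R ∨ T) and T = False: R = True.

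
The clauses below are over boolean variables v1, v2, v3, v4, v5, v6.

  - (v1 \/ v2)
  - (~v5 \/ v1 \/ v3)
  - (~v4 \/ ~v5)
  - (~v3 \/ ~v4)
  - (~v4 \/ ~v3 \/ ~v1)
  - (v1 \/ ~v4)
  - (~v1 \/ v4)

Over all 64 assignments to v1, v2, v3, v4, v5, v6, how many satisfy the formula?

Case analysis on v1 and v4:
  v1=1, v4=1: remaining (v2,v3,v5,v6) ∈ {(0,0,0,0); (0,0,0,1); (1,0,0,0); (1,0,0,1)} — 4.
  v1=1, v4=0: a clause becomes empty — 0.
  v1=0, v4=1: a clause becomes empty — 0.
  v1=0, v4=0: v6 free; 3 ways for (v2,v3,v5) × 2^1 = 6.
Total: 4 + 0 + 0 + 6 = 10.

10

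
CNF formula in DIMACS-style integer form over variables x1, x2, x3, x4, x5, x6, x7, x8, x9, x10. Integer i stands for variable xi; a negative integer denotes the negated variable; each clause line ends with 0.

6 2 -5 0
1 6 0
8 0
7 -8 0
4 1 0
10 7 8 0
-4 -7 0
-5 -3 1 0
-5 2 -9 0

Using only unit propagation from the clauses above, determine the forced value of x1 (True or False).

(x8) stands alone — x8 = True.
(NOT x8 OR x7): since x8 = True, the clause reduces to (x7). x7 = True.
(NOT x7 OR NOT x4): since x7 = True, the clause reduces to (NOT x4). x4 = False.
From (x4 OR x1) and x4 = False: x1 = True.

True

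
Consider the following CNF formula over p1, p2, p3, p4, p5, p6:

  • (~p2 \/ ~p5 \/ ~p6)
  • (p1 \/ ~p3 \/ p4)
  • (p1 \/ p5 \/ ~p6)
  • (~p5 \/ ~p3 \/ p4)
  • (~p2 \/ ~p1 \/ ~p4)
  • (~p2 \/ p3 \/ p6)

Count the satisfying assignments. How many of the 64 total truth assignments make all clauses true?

28

Case analysis on p1 and p2:
  p1=1, p2=1: remaining (p3,p4,p5,p6) ∈ {(0,0,0,1); (1,0,0,0); (1,0,0,1)} — 3.
  p1=1, p2=0: p6 free; 7 ways for (p3,p4,p5) × 2^1 = 14.
  p1=0, p2=1: remaining (p3,p4,p5,p6) ∈ {(1,1,0,0); (1,1,1,0)} — 2.
  p1=0, p2=0: 9 of the 16 assignments to (p3,p4,p5,p6) work.
Total: 3 + 14 + 2 + 9 = 28.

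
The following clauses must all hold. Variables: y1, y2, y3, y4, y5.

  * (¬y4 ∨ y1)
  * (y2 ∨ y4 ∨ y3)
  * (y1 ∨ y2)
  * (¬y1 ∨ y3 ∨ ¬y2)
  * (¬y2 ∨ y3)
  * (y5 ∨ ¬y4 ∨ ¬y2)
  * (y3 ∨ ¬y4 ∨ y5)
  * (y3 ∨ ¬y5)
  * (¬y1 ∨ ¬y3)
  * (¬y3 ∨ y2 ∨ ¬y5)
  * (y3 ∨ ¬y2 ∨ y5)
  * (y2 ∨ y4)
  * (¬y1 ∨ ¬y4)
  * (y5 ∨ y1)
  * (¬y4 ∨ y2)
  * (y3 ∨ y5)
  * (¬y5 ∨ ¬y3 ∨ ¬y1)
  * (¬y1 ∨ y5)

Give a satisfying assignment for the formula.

y1=0, y2=1, y3=1, y4=0, y5=1

Set y1 = False and propagate.
  then y4 is forced to False.
  then y2 is forced to True.
  then y3 is forced to True.
  then y5 is forced to True.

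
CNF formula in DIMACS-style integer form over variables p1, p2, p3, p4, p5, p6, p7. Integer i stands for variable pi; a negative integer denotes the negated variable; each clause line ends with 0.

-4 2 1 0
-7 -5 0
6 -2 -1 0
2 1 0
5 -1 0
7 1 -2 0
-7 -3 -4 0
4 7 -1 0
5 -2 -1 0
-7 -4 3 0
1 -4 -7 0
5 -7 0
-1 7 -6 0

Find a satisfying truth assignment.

p1 = T  p2 = F  p3 = F  p4 = T  p5 = T  p6 = F  p7 = F

Try p1 = True.
  then p5 is forced to True.
  then p7 is forced to False.
  then p4 is forced to True.
  then p6 is forced to False.
  then p2 is forced to False.
p3 is now unconstrained; take p3 = False.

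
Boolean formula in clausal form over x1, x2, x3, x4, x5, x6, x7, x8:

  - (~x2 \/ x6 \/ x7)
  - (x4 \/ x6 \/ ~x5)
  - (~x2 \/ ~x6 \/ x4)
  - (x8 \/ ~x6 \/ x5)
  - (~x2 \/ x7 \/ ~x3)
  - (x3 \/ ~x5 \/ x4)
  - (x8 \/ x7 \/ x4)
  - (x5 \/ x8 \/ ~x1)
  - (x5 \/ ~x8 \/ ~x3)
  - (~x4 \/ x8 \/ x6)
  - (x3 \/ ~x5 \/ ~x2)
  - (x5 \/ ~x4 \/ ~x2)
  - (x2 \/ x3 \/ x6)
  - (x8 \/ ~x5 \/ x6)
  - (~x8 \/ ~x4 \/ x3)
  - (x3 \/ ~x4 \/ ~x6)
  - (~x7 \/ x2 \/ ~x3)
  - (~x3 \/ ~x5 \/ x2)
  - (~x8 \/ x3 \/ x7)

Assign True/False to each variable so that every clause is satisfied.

x1=0, x2=1, x3=1, x4=1, x5=1, x6=1, x7=1, x8=0

x1 occurs only negated in the remaining clauses — set x1 = False.
Set x2 = True and propagate.
Set x3 = True and propagate.
  then x7 is forced to True.
Set x4 = True and propagate.
  then x5 is forced to True.
For the remaining variables, x6 = True, x8 = False works.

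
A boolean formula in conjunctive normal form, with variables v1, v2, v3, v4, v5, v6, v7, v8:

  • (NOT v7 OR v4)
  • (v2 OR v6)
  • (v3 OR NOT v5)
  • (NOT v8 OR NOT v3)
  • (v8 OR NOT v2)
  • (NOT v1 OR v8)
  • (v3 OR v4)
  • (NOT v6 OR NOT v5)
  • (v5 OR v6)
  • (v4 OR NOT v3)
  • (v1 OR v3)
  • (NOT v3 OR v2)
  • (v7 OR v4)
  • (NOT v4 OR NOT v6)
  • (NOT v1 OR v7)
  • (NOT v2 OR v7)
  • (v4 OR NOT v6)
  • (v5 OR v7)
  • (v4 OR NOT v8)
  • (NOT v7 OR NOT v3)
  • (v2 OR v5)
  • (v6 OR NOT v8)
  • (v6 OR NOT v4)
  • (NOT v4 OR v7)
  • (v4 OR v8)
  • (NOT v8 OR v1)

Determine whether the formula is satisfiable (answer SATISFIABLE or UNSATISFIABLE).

v4 = True:
  propagation gives v6=False; an empty clause results — contradiction.
v4 = False:
  propagation gives v7=False; an empty clause results — contradiction.
Every branch closes, so no satisfying assignment exists.

UNSATISFIABLE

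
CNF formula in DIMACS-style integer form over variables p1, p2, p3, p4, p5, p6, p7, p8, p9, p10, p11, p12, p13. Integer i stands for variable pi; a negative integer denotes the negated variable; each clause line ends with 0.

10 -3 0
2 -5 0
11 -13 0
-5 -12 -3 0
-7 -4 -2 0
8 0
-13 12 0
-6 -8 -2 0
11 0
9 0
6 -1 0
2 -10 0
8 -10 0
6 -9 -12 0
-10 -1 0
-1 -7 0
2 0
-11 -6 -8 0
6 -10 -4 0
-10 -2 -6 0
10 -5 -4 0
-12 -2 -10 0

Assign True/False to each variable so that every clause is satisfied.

p1=F, p2=T, p3=T, p4=F, p5=F, p6=F, p7=F, p8=T, p9=T, p10=T, p11=T, p12=F, p13=F

Unit propagation: (p8) forces p8 = True.
The clause (p11) is unit: p11 must be True.
(p9) is a unit clause, so p9 = True.
Unit propagation: (p2) forces p2 = True.
The clause (¬p6) is unit: p6 must be False.
The clause (¬p1) is unit: p1 must be False.
(¬p12) is a unit clause, so p12 = False.
(¬p13) is a unit clause, so p13 = False.
Pure literal: p4 appears only negated; assign p4 = False.
p5 occurs only negated in the remaining clauses — set p5 = False.
Try p3 = True.
  then p10 is forced to True.
p7 is now unconstrained; take p7 = False.
Every clause has at least one true literal under this assignment.
Check each clause:
  1. {p10, ¬p3} — p10 is true.
  2. {p2, ¬p5} — p2 is true.
  3. {p11, ¬p13} — p11 is true.
  4. {¬p12, ¬p3, ¬p5} — ¬p5 is true.
  5. {¬p4, ¬p2, ¬p7} — ¬p7 is true.
  6. {p8} — p8 is true.
  7. {p12, ¬p13} — ¬p13 is true.
  8. {¬p8, ¬p2, ¬p6} — ¬p6 is true.
  9. {p11} — p11 is true.
  10. {p9} — p9 is true.
  11. {p6, ¬p1} — ¬p1 is true.
  12. {¬p10, p2} — p2 is true.
  13. {¬p10, p8} — p8 is true.
  14. {p6, ¬p12, ¬p9} — ¬p12 is true.
  15. {¬p1, ¬p10} — ¬p1 is true.
  16. {¬p7, ¬p1} — ¬p7 is true.
  17. {p2} — p2 is true.
  18. {¬p6, ¬p8, ¬p11} — ¬p6 is true.
  19. {¬p10, ¬p4, p6} — ¬p4 is true.
  20. {¬p6, ¬p10, ¬p2} — ¬p6 is true.
  21. {¬p5, p10, ¬p4} — p10 is true.
  22. {¬p2, ¬p10, ¬p12} — ¬p12 is true.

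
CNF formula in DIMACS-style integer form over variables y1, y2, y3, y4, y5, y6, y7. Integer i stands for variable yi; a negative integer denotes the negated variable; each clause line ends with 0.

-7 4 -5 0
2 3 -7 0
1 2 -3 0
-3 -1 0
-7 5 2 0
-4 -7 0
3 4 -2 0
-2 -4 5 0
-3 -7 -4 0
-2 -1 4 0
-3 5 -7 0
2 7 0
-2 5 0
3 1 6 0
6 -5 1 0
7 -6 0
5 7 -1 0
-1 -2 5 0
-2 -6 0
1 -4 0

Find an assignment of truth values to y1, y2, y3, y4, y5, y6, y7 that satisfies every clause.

y1=True  y2=True  y3=False  y4=True  y5=True  y6=False  y7=False

Check each clause:
  1. (y4 | ~y7 | ~y5) — ~y7 is true.
  2. (~y7 | y3 | y2) — ~y7 is true.
  3. (~y3 | y1 | y2) — y1 is true.
  4. (~y3 | ~y1) — ~y3 is true.
  5. (~y7 | y5 | y2) — ~y7 is true.
  6. (~y4 | ~y7) — ~y7 is true.
  7. (~y2 | y4 | y3) — y4 is true.
  8. (y5 | ~y2 | ~y4) — y5 is true.
  9. (~y3 | ~y4 | ~y7) — ~y7 is true.
  10. (~y2 | y4 | ~y1) — y4 is true.
  11. (y5 | ~y3 | ~y7) — ~y3 is true.
  12. (y7 | y2) — y2 is true.
  13. (~y2 | y5) — y5 is true.
  14. (y1 | y3 | y6) — y1 is true.
  15. (y1 | ~y5 | y6) — y1 is true.
  16. (y7 | ~y6) — ~y6 is true.
  17. (y7 | ~y1 | y5) — y5 is true.
  18. (~y2 | y5 | ~y1) — y5 is true.
  19. (~y2 | ~y6) — ~y6 is true.
  20. (~y4 | y1) — y1 is true.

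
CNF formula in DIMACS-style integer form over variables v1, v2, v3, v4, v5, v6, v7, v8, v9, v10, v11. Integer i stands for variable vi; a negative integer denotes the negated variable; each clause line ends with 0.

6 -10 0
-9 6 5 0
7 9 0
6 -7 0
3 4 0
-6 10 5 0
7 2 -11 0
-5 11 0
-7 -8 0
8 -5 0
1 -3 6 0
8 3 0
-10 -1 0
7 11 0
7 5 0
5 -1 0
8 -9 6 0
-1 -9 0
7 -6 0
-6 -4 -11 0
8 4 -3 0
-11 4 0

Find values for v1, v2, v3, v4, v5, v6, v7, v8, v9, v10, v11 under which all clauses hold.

v1 = F, v2 = F, v3 = T, v4 = T, v5 = F, v6 = T, v7 = T, v8 = F, v9 = F, v10 = T, v11 = F

Check each clause:
  1. (~v10 | v6) — v6 is true.
  2. (~v9 | v6 | v5) — v6 is true.
  3. (v7 | v9) — v7 is true.
  4. (~v7 | v6) — v6 is true.
  5. (v3 | v4) — v3 is true.
  6. (v10 | v5 | ~v6) — v10 is true.
  7. (~v11 | v2 | v7) — ~v11 is true.
  8. (v11 | ~v5) — ~v5 is true.
  9. (~v8 | ~v7) — ~v8 is true.
  10. (v8 | ~v5) — ~v5 is true.
  11. (v1 | ~v3 | v6) — v6 is true.
  12. (v8 | v3) — v3 is true.
  13. (~v10 | ~v1) — ~v1 is true.
  14. (v11 | v7) — v7 is true.
  15. (v7 | v5) — v7 is true.
  16. (~v1 | v5) — ~v1 is true.
  17. (v8 | v6 | ~v9) — v6 is true.
  18. (~v9 | ~v1) — ~v1 is true.
  19. (~v6 | v7) — v7 is true.
  20. (~v11 | ~v6 | ~v4) — ~v11 is true.
  21. (v8 | ~v3 | v4) — v4 is true.
  22. (v4 | ~v11) — v4 is true.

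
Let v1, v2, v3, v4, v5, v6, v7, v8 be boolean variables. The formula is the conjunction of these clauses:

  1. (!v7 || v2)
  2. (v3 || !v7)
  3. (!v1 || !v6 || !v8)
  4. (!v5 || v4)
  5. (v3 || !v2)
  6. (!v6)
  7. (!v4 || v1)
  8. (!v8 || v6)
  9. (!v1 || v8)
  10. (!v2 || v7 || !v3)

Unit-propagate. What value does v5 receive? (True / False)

False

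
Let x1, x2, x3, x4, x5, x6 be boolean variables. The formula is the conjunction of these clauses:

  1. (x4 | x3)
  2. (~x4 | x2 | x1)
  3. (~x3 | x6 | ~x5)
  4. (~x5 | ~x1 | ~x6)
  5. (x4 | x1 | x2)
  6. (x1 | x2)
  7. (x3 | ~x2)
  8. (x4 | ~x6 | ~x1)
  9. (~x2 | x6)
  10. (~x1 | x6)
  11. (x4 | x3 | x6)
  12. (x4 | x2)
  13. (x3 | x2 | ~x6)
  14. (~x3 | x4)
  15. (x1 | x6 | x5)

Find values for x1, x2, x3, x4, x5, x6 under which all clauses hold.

x1=0, x2=1, x3=1, x4=1, x5=1, x6=1

Check each clause:
  1. (x3 | x4) — x3 is true.
  2. (x1 | x2 | ~x4) — x2 is true.
  3. (~x3 | ~x5 | x6) — x6 is true.
  4. (~x6 | ~x1 | ~x5) — ~x1 is true.
  5. (x1 | x4 | x2) — x2 is true.
  6. (x1 | x2) — x2 is true.
  7. (~x2 | x3) — x3 is true.
  8. (~x6 | ~x1 | x4) — x4 is true.
  9. (~x2 | x6) — x6 is true.
  10. (~x1 | x6) — x6 is true.
  11. (x3 | x6 | x4) — x3 is true.
  12. (x2 | x4) — x2 is true.
  13. (x2 | ~x6 | x3) — x2 is true.
  14. (~x3 | x4) — x4 is true.
  15. (x6 | x5 | x1) — x5 is true.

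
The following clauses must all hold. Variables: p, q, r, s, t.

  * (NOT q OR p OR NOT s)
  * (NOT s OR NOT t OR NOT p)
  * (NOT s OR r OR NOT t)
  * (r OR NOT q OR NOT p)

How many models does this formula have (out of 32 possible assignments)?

20

Split on p, then s.
  p=T, s=T: remaining (q,r,t) ∈ {(F,F,F); (F,T,F); (T,T,F)} — 3.
  p=T, s=F: t free; 3 ways for (q,r) × 2^1 = 6.
  p=F, s=T: remaining (q,r,t) ∈ {(F,F,F); (F,T,F); (F,T,T)} — 3.
  p=F, s=F: q, r, t free → 2^3 = 8.
Total: 3 + 6 + 3 + 8 = 20.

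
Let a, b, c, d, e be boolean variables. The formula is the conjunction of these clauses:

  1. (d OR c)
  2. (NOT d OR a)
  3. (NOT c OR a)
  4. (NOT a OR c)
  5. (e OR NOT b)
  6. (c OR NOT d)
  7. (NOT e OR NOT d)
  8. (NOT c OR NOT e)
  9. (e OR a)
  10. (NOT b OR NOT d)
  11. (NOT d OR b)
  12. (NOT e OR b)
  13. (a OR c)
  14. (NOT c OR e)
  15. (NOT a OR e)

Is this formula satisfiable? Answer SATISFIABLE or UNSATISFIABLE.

UNSATISFIABLE

c = True:
  propagation gives a=True, e=False; an empty clause results — contradiction.
c = False:
  propagation gives d=True; an empty clause results — contradiction.
Every branch closes, so no satisfying assignment exists.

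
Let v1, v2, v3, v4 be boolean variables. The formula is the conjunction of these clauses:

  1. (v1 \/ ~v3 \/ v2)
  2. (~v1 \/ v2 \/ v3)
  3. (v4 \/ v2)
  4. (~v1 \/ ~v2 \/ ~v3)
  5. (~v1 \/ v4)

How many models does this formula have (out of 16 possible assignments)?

The models are:
  v1=0 v2=0 v3=0 v4=1
  v1=0 v2=1 v3=0 v4=0
  v1=0 v2=1 v3=0 v4=1
  v1=0 v2=1 v3=1 v4=0
  v1=0 v2=1 v3=1 v4=1
  v1=1 v2=0 v3=1 v4=1
  v1=1 v2=1 v3=0 v4=1
Count: 7.

7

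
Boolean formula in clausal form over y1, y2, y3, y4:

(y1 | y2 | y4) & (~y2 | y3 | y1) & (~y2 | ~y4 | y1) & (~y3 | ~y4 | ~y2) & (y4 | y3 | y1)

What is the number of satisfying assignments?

10

Case analysis on y1 and y2:
  y1=T, y2=T: remaining (y3,y4) ∈ {(F,F); (F,T); (T,F)} — 3.
  y1=T, y2=F: remaining (y3,y4) ∈ {(F,F); (F,T); (T,F); (T,T)} — 4.
  y1=F, y2=T: remaining (y3,y4) ∈ {(T,F)} — 1.
  y1=F, y2=F: remaining (y3,y4) ∈ {(F,T); (T,T)} — 2.
Total: 3 + 4 + 1 + 2 = 10.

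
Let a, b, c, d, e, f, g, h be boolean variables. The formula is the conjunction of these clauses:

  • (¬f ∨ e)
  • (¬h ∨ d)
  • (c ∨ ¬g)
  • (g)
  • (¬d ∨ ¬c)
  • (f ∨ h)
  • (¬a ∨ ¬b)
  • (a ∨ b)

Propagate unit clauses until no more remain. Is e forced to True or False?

True

(g) is a unit clause: g = True.
(¬g ∨ c) with g = True leaves only c, so c = True.
From (¬d ∨ ¬c) and c = True: d = False.
From (d ∨ ¬h) and d = False: h = False.
From (h ∨ f) and h = False: f = True.
(¬f ∨ e) with f = True leaves only e, so e = True.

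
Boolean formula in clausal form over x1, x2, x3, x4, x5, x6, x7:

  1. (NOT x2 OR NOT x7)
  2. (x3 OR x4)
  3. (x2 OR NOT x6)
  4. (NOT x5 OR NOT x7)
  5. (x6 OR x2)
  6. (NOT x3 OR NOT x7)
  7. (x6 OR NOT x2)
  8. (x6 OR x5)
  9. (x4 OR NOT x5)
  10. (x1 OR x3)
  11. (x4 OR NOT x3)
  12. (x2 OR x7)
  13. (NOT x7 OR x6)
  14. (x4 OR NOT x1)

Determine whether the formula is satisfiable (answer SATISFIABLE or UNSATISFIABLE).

SATISFIABLE

x4 occurs only positively in the remaining clauses — set x4 = True.
Branch on x1: take x1 = False.
  then x3 is forced to True.
  then x7 is forced to False.
  then x2 is forced to True.
  then x6 is forced to True.
x5 is now unconstrained; take x5 = True.
So x1 = F, x2 = T, x3 = T, x4 = T, x5 = T, x6 = T, x7 = F is a satisfying assignment.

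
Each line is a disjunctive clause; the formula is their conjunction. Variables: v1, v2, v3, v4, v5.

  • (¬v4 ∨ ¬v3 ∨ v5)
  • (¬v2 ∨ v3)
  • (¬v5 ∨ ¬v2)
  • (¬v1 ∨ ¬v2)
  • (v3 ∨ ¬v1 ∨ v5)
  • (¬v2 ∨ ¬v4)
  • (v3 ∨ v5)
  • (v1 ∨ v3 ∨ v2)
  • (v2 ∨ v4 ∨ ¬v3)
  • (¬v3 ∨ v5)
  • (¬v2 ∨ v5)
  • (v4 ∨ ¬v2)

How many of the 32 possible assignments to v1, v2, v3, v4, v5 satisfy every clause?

4

Satisfying assignments:
  v1=F v2=F v3=T v4=T v5=T
  v1=T v2=F v3=F v4=F v5=T
  v1=T v2=F v3=F v4=T v5=T
  v1=T v2=F v3=T v4=T v5=T
Count: 4.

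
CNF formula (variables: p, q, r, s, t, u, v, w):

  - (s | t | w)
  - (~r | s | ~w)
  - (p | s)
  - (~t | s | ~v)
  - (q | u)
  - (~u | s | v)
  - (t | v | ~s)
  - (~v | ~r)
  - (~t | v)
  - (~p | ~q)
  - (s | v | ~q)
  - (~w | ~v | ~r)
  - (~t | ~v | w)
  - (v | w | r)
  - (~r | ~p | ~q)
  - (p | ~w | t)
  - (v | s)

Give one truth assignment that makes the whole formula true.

p=False  q=True  r=False  s=True  t=False  u=True  v=True  w=False

Check each clause:
  1. (w | s | t) — s is true.
  2. (~w | s | ~r) — ~w is true.
  3. (p | s) — s is true.
  4. (s | ~v | ~t) — ~t is true.
  5. (q | u) — q is true.
  6. (s | v | ~u) — s is true.
  7. (t | v | ~s) — v is true.
  8. (~r | ~v) — ~r is true.
  9. (~t | v) — ~t is true.
  10. (~p | ~q) — ~p is true.
  11. (s | ~q | v) — s is true.
  12. (~r | ~v | ~w) — ~w is true.
  13. (~v | ~t | w) — ~t is true.
  14. (w | r | v) — v is true.
  15. (~r | ~q | ~p) — ~r is true.
  16. (t | ~w | p) — ~w is true.
  17. (v | s) — s is true.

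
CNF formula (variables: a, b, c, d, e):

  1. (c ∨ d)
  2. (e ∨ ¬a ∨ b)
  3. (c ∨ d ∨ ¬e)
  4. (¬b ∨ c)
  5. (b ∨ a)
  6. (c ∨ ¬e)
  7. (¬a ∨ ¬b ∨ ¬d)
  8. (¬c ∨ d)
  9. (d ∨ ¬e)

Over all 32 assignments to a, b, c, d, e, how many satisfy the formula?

Satisfying assignments:
  a=0 b=1 c=1 d=1 e=0
  a=0 b=1 c=1 d=1 e=1
  a=1 b=0 c=1 d=1 e=1
Count: 3.

3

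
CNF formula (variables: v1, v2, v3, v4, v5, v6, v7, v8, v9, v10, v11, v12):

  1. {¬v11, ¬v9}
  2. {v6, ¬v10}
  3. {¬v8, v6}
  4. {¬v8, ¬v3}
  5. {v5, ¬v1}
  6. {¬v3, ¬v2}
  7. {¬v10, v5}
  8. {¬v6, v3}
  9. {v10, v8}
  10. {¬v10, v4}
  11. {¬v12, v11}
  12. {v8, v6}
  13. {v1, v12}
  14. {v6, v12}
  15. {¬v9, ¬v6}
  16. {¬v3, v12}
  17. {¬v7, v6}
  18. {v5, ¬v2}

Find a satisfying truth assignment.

v1=F, v2=F, v3=T, v4=T, v5=T, v6=T, v7=T, v8=F, v9=F, v10=T, v11=T, v12=T

v2 occurs only negated in the remaining clauses — set v2 = False.
v4 occurs only positively in the remaining clauses — set v4 = True.
Branch on v1: take v1 = False.
  then v12 is forced to True.
  then v11 is forced to True.
  then v9 is forced to False.
Try v3 = True.
  then v8 is forced to False.
  then v10 is forced to True.
  then v6 is forced to True.
  then v5 is forced to True.
v7 is now unconstrained; take v7 = True.
Every clause has at least one true literal under this assignment.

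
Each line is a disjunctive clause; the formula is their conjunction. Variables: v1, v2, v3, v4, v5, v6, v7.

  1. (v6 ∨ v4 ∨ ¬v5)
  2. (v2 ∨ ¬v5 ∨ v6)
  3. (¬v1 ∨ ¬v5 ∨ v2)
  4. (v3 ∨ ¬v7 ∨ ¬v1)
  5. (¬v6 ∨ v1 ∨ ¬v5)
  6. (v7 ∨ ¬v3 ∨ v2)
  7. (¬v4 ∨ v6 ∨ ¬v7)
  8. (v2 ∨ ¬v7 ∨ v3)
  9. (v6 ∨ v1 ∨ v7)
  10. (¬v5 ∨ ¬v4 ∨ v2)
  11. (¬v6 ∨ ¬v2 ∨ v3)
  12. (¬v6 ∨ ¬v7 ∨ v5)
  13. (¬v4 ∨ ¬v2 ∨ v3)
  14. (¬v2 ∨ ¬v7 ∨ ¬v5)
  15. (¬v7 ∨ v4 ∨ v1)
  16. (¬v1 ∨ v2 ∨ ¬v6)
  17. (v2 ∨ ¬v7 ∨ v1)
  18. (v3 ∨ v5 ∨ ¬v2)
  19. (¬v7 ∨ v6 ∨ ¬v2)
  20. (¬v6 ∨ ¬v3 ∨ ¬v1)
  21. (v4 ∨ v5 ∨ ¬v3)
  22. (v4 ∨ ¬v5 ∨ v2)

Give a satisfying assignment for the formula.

Branch on v1: take v1 = True.
Try v2 = True.
Branch on v3: take v3 = True.
  then v6 is forced to False.
  then v7 is forced to False.
The remaining clauses are satisfied by v4 = True, v5 = True.
Every clause has at least one true literal under this assignment.

v1=T, v2=T, v3=T, v4=T, v5=T, v6=F, v7=F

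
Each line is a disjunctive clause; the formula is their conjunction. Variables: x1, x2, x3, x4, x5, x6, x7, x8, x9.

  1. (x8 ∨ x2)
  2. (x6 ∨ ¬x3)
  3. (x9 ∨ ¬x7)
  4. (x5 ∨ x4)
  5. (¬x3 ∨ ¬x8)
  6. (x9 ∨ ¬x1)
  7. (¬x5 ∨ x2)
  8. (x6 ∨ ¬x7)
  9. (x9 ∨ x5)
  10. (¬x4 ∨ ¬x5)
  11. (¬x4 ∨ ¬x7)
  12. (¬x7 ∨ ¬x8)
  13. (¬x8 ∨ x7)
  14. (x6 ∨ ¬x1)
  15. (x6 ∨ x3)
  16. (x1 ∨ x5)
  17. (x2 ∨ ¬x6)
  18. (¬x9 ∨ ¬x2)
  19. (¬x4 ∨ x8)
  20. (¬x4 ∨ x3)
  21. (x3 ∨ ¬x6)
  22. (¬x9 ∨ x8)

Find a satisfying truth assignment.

x1 = False  x2 = True  x3 = True  x4 = False  x5 = True  x6 = True  x7 = False  x8 = False  x9 = False

Branch on x1: take x1 = False.
  then x5 is forced to True.
  then x2 is forced to True.
  then x4 is forced to False.
  then x9 is forced to False.
  then x7 is forced to False.
  then x8 is forced to False.
Try x3 = True.
  then x6 is forced to True.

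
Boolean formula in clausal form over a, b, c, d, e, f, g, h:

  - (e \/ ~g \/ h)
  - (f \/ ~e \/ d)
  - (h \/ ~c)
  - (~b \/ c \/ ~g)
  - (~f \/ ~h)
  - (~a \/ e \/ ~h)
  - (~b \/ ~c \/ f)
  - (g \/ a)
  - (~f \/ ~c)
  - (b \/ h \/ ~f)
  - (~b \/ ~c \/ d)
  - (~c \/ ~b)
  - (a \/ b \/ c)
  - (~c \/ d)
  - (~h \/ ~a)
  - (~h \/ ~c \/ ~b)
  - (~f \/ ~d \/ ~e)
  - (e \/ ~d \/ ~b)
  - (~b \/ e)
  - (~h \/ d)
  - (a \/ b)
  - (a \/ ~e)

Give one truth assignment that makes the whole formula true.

Try a = True.
  then h is forced to False.
  then c is forced to False.
For the remaining variables, b = True, d = False, e = True, f = True, g = False works.

a = True  b = True  c = False  d = False  e = True  f = True  g = False  h = False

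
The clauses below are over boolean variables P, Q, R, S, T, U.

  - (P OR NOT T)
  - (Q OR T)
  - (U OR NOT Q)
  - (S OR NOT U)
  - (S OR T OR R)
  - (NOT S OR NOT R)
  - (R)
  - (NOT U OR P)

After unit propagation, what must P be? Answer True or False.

(R) stands alone — R = True.
(NOT R OR NOT S) with R = True leaves only NOT S, so S = False.
In (NOT U OR S), S is now false; NOT U must hold, so U = False.
From (U OR NOT Q) and U = False: Q = False.
In (T OR Q), Q is now false; T must hold, so T = True.
(P OR NOT T): since T = True, the clause reduces to (P). P = True.

True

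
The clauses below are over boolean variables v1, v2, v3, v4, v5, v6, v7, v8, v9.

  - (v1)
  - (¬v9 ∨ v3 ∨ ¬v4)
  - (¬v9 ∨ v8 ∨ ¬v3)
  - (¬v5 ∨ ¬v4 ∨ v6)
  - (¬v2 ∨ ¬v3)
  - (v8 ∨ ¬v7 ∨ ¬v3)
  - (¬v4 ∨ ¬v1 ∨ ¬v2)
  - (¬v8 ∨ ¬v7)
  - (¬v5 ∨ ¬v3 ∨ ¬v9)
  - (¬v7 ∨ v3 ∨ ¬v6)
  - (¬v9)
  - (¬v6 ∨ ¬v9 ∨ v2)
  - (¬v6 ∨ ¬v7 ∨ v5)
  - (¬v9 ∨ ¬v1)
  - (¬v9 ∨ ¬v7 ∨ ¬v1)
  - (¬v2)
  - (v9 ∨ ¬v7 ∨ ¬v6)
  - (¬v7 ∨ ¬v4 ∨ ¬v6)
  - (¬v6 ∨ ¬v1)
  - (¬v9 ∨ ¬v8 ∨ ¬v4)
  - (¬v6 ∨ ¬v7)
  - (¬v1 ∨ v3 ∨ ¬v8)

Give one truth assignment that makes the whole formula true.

(v1) is a unit clause, so v1 = True.
Unit propagation: (¬v9) forces v9 = False.
(¬v2) is a unit clause, so v2 = False.
The clause (¬v6) is unit: v6 must be False.
v4 occurs only negated in the remaining clauses — set v4 = False.
v7 occurs only negated in the remaining clauses — set v7 = False.
Branch on v3: take v3 = True.
v5, v8 are now unconstrained; take v5 = True, v8 = False.

v1=T, v2=F, v3=T, v4=F, v5=T, v6=F, v7=F, v8=F, v9=F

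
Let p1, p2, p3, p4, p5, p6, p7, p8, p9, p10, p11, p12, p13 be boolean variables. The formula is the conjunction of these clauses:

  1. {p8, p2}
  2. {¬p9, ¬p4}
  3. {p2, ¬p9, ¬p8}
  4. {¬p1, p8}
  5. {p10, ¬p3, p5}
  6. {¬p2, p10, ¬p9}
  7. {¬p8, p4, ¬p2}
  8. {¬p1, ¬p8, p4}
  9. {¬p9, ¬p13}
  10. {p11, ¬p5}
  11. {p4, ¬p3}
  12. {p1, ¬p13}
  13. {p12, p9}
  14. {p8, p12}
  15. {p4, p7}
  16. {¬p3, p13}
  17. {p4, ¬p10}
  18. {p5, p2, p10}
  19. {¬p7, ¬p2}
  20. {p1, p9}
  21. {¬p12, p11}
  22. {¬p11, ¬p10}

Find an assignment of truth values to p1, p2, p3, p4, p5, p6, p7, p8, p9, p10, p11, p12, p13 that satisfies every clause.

p1=T, p2=F, p3=F, p4=T, p5=T, p6=T, p7=T, p8=T, p9=F, p10=F, p11=T, p12=T, p13=F

Pure literal: p3 appears only negated; assign p3 = False.
Try p1 = True.
  then p8 is forced to True.
  then p4 is forced to True.
  then p9 is forced to False.
  then p12 is forced to True.
  then p11 is forced to True.
  then p10 is forced to False.
For the remaining variables, p2 = False, p5 = True, p6 = True, p7 = True, p13 = False works.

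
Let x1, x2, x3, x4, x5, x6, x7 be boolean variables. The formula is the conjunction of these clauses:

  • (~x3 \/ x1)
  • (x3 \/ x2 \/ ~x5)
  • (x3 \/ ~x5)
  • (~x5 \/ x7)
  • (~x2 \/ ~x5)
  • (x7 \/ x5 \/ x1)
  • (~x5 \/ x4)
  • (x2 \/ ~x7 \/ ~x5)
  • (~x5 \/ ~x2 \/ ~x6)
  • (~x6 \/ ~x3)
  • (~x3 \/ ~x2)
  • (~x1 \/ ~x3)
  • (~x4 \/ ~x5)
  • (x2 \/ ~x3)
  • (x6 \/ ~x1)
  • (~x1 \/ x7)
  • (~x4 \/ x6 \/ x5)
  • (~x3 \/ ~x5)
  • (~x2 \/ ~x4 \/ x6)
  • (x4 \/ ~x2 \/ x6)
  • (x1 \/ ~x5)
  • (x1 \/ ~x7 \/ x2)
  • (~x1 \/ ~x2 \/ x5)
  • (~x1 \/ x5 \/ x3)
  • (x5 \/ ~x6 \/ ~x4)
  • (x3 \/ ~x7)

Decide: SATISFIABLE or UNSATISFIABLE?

UNSATISFIABLE

x5 = True:
  propagation gives x3=True; an empty clause results — contradiction.
x5 = False:
  x1 = True:
    propagation gives x3=False; an empty clause results — contradiction.
  x1 = False:
    propagation gives x3=False, x7=True; an empty clause results — contradiction.
Every branch closes, so no satisfying assignment exists.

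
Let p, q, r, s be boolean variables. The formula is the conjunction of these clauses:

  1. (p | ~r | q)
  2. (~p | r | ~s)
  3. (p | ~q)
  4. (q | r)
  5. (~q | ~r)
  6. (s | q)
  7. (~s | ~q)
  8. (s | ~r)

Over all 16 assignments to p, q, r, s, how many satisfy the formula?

2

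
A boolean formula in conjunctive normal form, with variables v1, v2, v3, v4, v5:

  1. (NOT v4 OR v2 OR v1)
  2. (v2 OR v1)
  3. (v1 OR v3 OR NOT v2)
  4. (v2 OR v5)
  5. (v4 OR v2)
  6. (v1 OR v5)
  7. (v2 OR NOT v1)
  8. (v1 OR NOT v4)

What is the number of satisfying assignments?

9

Case analysis on v1 and v2:
  v1=1, v2=1: v3, v4, v5 free → 2^3 = 8.
  v1=1, v2=0: a clause becomes empty — 0.
  v1=0, v2=1: remaining (v3,v4,v5) ∈ {(1,0,1)} — 1.
  v1=0, v2=0: a clause becomes empty — 0.
Total: 8 + 0 + 1 + 0 = 9.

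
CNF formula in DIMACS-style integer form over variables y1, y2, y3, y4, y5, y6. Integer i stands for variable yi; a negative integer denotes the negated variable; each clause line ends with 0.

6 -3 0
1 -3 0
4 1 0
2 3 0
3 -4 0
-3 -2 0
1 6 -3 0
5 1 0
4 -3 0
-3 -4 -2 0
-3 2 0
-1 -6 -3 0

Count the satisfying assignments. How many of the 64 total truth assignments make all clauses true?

4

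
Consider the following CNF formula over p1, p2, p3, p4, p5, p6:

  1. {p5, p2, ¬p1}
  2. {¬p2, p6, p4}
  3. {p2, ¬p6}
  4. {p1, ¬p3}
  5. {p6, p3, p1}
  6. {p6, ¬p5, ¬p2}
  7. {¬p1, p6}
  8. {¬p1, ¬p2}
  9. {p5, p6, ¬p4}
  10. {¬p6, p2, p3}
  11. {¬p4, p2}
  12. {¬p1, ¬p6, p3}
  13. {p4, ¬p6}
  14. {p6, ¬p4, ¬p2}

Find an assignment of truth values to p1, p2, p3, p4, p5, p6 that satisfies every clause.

Try p1 = False.
  then p3 is forced to False.
  then p6 is forced to True.
  then p2 is forced to True.
  then p4 is forced to True.
p5 is now unconstrained; take p5 = True.
Every clause has at least one true literal under this assignment.
Check each clause:
  1. {p5, ¬p1, p2} — p2 is true.
  2. {¬p2, p6, p4} — p4 is true.
  3. {¬p6, p2} — p2 is true.
  4. {¬p3, p1} — ¬p3 is true.
  5. {p6, p1, p3} — p6 is true.
  6. {¬p5, p6, ¬p2} — p6 is true.
  7. {p6, ¬p1} — ¬p1 is true.
  8. {¬p1, ¬p2} — ¬p1 is true.
  9. {p5, p6, ¬p4} — p5 is true.
  10. {¬p6, p3, p2} — p2 is true.
  11. {¬p4, p2} — p2 is true.
  12. {¬p1, ¬p6, p3} — ¬p1 is true.
  13. {¬p6, p4} — p4 is true.
  14. {p6, ¬p2, ¬p4} — p6 is true.

p1 = False  p2 = True  p3 = False  p4 = True  p5 = True  p6 = True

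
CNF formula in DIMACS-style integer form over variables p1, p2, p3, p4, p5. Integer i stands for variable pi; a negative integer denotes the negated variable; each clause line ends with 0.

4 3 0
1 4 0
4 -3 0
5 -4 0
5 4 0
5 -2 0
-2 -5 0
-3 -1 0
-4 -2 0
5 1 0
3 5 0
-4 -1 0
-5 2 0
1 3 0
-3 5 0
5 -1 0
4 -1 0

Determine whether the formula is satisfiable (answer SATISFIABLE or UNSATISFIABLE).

p5 = True:
  propagation gives p2=False; an empty clause results — contradiction.
p5 = False:
  propagation gives p4=False; an empty clause results — contradiction.
Every branch closes, so no satisfying assignment exists.

UNSATISFIABLE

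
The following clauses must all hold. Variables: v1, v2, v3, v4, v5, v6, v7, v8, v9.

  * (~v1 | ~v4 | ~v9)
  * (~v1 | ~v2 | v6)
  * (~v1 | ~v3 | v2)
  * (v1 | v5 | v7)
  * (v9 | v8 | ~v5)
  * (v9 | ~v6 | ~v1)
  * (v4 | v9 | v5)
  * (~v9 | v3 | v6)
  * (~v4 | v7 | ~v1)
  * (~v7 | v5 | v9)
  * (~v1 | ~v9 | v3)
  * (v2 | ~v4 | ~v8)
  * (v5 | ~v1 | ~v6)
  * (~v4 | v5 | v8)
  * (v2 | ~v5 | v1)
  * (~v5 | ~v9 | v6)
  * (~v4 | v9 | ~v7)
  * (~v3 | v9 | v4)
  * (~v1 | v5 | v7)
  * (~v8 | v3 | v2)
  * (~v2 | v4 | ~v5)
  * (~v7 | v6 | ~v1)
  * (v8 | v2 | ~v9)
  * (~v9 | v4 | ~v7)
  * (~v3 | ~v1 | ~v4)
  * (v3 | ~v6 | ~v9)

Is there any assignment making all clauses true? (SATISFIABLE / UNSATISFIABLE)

Try v1 = False.
Set v2 = True and propagate.
For the remaining variables, v3 = False, v4 = True, v5 = True, v6 = False, v7 = False, v8 = True, v9 = False works.
Every clause has at least one true literal under this assignment.
So v1=F, v2=T, v3=F, v4=T, v5=T, v6=F, v7=F, v8=T, v9=F is a satisfying assignment.

SATISFIABLE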